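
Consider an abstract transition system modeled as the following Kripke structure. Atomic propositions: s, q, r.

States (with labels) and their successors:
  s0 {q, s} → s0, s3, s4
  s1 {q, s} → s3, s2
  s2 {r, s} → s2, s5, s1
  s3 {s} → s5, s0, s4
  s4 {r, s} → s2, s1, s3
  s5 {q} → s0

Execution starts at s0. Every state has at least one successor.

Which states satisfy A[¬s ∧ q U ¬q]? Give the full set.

{s2, s3, s4}

States satisfying ¬s ∧ q: {s5}.
States satisfying ¬q: {s2, s3, s4}.
States satisfying A[¬s ∧ q U ¬q]: {s2, s3, s4}.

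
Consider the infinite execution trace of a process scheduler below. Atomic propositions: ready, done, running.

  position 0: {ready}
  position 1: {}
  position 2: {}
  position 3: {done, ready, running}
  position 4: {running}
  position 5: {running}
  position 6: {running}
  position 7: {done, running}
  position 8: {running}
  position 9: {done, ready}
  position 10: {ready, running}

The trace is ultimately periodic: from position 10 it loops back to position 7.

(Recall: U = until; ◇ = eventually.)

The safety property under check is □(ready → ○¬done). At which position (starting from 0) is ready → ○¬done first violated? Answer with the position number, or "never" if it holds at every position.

10

Check ready → ○¬done at each position in order: 0 ✓, 1 ✓, 2 ✓, 3 ✓, 4 ✓, 5 ✓, 6 ✓, 7 ✓, 8 ✓, 9 ✓.
At position 10 the labels are {ready, running} and the next position 7 has {done, running}, so ready → ○¬done is false there. This is the first violation.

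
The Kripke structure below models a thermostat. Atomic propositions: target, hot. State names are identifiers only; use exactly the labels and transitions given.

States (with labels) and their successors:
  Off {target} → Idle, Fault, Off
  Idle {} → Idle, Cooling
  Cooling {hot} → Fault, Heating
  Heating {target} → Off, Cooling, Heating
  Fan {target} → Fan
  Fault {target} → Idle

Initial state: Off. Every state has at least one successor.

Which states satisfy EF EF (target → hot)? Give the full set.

States satisfying EF (target → hot): {Off, Idle, Cooling, Heating, Fault}.
States satisfying EF EF (target → hot): {Off, Idle, Cooling, Heating, Fault}.

{Off, Idle, Cooling, Heating, Fault}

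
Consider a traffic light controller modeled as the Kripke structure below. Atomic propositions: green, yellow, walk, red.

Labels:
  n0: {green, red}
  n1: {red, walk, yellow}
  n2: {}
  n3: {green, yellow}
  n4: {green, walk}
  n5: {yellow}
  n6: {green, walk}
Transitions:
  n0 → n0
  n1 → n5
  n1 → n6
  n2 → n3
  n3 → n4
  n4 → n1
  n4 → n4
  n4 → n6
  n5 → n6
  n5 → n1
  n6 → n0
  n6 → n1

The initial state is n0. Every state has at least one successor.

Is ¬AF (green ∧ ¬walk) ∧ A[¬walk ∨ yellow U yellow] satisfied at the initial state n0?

Violated

States satisfying green ∧ ¬walk: {n0, n3}.
States satisfying AF (green ∧ ¬walk): {n0, n2, n3}.
States satisfying ¬AF (green ∧ ¬walk): {n1, n4, n5, n6}.
States satisfying ¬walk ∨ yellow: {n0, n1, n2, n3, n5}.
States satisfying yellow: {n1, n3, n5}.
States satisfying A[¬walk ∨ yellow U yellow]: {n1, n2, n3, n5}.
States satisfying ¬AF (green ∧ ¬walk) ∧ A[¬walk ∨ yellow U yellow]: {n1, n5}.
n0 ∉ Sat(¬AF (green ∧ ¬walk) ∧ A[¬walk ∨ yellow U yellow]).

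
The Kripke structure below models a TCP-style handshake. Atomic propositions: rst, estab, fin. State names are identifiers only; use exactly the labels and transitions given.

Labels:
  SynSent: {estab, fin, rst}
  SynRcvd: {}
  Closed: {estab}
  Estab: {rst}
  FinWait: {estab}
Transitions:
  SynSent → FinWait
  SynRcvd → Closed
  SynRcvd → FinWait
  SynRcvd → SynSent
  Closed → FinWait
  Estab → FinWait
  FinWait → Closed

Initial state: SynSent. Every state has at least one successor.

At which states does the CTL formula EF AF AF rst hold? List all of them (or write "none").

{SynSent, SynRcvd, Estab}

States satisfying AF AF rst: {SynSent, Estab}.
States satisfying EF AF AF rst: {SynSent, SynRcvd, Estab}.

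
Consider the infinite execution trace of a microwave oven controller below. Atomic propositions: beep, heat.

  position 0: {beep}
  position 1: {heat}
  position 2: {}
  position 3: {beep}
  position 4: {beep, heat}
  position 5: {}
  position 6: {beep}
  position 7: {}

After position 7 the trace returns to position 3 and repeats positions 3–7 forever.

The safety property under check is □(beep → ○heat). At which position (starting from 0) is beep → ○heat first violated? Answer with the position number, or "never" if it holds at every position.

Check beep → ○heat at each position in order: 0 ✓, 1 ✓, 2 ✓, 3 ✓.
At position 4 the labels are {beep, heat} and the next position 5 has {}, so beep → ○heat is false there. This is the first violation.

4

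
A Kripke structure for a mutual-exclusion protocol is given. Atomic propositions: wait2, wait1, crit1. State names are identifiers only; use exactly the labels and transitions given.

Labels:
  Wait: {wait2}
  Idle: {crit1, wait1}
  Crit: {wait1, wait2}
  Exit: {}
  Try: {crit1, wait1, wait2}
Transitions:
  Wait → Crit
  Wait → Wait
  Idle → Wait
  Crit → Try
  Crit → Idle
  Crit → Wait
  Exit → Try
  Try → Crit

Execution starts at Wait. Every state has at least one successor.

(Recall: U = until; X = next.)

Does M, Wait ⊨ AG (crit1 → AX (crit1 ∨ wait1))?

States satisfying crit1 → AX (crit1 ∨ wait1): {Wait, Crit, Exit, Try}.
States satisfying AG (crit1 → AX (crit1 ∨ wait1)): ∅.
Idle is reachable from Wait and violates crit1 → AX (crit1 ∨ wait1), so AG fails at Wait.
Wait ∉ Sat(AG (crit1 → AX (crit1 ∨ wait1))).

Violated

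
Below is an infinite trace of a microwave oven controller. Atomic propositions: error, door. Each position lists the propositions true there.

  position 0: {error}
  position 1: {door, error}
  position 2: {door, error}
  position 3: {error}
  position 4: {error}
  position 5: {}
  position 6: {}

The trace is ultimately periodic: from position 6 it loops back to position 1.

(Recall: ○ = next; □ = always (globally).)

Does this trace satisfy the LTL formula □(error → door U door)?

error → door U door must hold at every position from 0 onward. It fails at position 0, so □(error → door U door) is false.
Positions where error holds: 0, 1, 2, 3, 4.
Check door U door at each: 0→fails, 1→ok, 2→ok, 3→fails, 4→fails.

No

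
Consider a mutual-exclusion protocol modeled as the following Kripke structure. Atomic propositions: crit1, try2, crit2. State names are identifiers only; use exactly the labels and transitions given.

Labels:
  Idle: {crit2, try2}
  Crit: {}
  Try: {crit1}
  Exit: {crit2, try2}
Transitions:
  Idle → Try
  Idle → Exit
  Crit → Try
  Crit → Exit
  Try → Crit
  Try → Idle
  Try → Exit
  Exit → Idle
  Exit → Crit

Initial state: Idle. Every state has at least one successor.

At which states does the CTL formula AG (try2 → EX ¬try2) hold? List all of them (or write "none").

{Idle, Crit, Try, Exit}

States satisfying try2 → EX ¬try2: {Idle, Crit, Try, Exit}.
States satisfying AG (try2 → EX ¬try2): {Idle, Crit, Try, Exit}.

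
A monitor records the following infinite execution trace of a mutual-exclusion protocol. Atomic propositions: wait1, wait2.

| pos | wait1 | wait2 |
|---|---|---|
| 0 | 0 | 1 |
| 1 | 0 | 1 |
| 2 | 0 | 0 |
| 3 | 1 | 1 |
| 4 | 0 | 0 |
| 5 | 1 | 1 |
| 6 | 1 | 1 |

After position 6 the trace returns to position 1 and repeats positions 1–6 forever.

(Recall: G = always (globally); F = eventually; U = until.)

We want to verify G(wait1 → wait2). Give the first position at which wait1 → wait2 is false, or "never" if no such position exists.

wait1 → wait2 holds at every position 0..6, and those are all the positions the trace ever visits, so the invariant G(wait1 → wait2) is never violated.

never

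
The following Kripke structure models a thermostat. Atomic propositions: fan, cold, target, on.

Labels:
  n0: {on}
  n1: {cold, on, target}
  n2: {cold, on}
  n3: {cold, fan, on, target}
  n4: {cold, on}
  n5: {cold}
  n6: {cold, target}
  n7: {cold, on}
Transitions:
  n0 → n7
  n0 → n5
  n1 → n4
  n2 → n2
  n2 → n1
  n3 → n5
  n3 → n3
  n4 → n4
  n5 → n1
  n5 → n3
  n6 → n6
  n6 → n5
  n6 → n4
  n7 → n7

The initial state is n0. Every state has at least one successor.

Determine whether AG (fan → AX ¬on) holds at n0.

No

States satisfying fan → AX ¬on: {n0, n1, n2, n4, n5, n6, n7}.
States satisfying AG (fan → AX ¬on): {n1, n2, n4, n7}.
n3 is reachable from n0 and violates fan → AX ¬on, so AG fails at n0.
n0 ∉ Sat(AG (fan → AX ¬on)).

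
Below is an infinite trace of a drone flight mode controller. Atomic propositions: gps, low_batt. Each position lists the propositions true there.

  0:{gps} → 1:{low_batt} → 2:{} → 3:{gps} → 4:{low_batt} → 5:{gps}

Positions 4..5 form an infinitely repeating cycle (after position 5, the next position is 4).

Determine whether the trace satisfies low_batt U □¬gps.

Walking from position 0: at position 0, □¬gps has not yet held and low_batt fails, so low_batt U □¬gps is false.

No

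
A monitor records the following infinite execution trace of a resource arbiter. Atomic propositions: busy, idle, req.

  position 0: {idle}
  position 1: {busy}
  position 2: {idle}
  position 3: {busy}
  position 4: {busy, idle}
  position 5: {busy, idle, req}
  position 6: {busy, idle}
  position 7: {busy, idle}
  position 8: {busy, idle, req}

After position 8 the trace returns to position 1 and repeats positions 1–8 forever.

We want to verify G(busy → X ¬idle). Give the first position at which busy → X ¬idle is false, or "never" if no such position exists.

1

Check busy → X ¬idle at each position in order: 0 ✓.
At position 1 the labels are {busy} and the next position 2 has {idle}, so busy → X ¬idle is false there. This is the first violation.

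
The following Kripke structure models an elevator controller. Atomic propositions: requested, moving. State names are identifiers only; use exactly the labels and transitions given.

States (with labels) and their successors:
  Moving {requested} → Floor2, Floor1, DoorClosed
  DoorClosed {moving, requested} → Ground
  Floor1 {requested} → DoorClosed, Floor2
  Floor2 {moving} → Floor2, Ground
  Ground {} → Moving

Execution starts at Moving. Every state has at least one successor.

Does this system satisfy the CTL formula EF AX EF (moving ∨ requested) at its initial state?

States satisfying AX EF (moving ∨ requested): {Moving, DoorClosed, Floor1, Floor2, Ground}.
States satisfying EF AX EF (moving ∨ requested): {Moving, DoorClosed, Floor1, Floor2, Ground}.
Some path from Moving reaches a state where AX EF (moving ∨ requested) holds.
Moving ∈ Sat(EF AX EF (moving ∨ requested)).

Satisfied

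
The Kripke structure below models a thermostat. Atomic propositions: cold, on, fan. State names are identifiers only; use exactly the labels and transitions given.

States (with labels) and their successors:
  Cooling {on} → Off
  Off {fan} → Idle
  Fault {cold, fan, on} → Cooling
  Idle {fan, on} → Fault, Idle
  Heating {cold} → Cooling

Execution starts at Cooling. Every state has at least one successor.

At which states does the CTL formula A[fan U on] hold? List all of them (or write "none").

{Cooling, Off, Fault, Idle}

States satisfying fan: {Off, Fault, Idle}.
States satisfying on: {Cooling, Fault, Idle}.
States satisfying A[fan U on]: {Cooling, Off, Fault, Idle}.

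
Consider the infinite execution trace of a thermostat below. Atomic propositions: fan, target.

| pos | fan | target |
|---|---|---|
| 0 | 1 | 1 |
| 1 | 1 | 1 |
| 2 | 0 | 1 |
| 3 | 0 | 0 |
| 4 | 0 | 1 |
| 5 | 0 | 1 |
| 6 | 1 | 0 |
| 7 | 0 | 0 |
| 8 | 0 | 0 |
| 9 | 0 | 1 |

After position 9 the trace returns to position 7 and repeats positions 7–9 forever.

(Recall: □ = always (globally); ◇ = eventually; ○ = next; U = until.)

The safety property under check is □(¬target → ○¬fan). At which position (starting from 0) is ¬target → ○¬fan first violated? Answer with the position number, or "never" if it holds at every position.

never

¬target → ○¬fan holds at every position 0..9, and those are all the positions the trace ever visits, so the invariant □(¬target → ○¬fan) is never violated.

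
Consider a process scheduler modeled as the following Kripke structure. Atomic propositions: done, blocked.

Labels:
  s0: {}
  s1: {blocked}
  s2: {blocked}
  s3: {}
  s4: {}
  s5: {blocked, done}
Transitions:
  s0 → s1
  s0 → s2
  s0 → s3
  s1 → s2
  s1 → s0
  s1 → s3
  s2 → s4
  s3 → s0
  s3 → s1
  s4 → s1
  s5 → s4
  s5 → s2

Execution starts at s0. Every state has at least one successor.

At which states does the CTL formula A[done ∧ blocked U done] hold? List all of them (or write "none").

States satisfying done ∧ blocked: {s5}.
States satisfying done: {s5}.
States satisfying A[done ∧ blocked U done]: {s5}.

{s5}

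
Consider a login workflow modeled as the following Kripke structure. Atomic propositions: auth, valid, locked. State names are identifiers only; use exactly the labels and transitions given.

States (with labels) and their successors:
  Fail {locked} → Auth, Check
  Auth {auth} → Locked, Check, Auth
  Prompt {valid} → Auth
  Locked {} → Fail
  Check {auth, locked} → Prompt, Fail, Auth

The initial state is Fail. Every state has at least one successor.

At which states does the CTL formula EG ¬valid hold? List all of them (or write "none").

{Fail, Auth, Locked, Check}

States satisfying ¬valid: {Fail, Auth, Locked, Check}.
States satisfying EG ¬valid: {Fail, Auth, Locked, Check}.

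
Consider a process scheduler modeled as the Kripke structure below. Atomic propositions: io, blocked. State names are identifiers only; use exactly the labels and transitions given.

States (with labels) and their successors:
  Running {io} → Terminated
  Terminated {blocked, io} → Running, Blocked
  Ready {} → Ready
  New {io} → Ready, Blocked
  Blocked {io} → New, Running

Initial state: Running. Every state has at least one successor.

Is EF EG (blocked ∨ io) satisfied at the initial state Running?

Holds

States satisfying EG (blocked ∨ io): {Running, Terminated, New, Blocked}.
States satisfying EF EG (blocked ∨ io): {Running, Terminated, New, Blocked}.
Some path from Running reaches a state where EG (blocked ∨ io) holds.
Running ∈ Sat(EF EG (blocked ∨ io)).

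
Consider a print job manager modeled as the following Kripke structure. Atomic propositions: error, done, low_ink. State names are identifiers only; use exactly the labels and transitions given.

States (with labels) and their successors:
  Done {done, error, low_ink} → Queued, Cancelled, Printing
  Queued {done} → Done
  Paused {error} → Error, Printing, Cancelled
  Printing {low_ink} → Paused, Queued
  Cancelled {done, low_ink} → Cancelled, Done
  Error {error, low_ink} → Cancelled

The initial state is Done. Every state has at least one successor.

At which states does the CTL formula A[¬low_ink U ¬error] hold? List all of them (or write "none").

States satisfying ¬low_ink: {Queued, Paused}.
States satisfying ¬error: {Queued, Printing, Cancelled}.
States satisfying A[¬low_ink U ¬error]: {Queued, Printing, Cancelled}.

{Queued, Printing, Cancelled}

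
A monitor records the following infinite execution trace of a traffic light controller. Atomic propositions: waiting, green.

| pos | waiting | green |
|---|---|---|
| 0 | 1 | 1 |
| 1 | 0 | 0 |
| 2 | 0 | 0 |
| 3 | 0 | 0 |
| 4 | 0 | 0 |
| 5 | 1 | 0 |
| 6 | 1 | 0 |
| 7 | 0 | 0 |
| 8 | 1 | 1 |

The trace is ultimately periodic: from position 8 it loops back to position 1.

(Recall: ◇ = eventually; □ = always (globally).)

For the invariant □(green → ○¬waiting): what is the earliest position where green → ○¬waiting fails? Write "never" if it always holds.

never

green → ○¬waiting holds at every position 0..8, and those are all the positions the trace ever visits, so the invariant □(green → ○¬waiting) is never violated.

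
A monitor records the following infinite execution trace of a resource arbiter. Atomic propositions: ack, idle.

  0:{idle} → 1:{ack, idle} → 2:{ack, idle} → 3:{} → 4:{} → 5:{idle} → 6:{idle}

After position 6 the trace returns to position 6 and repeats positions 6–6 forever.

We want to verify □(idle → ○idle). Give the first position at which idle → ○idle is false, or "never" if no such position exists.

2

Check idle → ○idle at each position in order: 0 ✓, 1 ✓.
At position 2 the labels are {ack, idle} and the next position 3 has {}, so idle → ○idle is false there. This is the first violation.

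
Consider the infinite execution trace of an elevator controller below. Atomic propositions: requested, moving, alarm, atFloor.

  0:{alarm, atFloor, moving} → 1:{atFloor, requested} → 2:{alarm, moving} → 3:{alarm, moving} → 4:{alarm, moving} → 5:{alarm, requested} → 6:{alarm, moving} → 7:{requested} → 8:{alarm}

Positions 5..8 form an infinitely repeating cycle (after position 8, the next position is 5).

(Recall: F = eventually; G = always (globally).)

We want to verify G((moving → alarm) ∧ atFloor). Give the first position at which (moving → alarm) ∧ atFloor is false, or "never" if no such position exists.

2

Check (moving → alarm) ∧ atFloor at each position in order: 0 ✓, 1 ✓.
At position 2 the labels are {alarm, moving}, so (moving → alarm) ∧ atFloor is false there. This is the first violation.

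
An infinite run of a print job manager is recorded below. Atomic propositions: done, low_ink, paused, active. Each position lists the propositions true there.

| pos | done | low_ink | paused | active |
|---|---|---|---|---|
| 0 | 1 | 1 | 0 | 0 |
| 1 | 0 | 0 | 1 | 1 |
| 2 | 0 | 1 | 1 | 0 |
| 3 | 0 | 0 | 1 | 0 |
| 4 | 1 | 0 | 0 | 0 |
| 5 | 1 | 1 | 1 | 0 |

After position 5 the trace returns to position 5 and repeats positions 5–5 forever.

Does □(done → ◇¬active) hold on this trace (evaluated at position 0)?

Yes

done → ◇¬active holds at every position 0..5, and those are all positions ever visited, so □(done → ◇¬active) holds.
Positions where done holds: 0, 4, 5.
Check ◇¬active at each: 0→ok, 4→ok, 5→ok.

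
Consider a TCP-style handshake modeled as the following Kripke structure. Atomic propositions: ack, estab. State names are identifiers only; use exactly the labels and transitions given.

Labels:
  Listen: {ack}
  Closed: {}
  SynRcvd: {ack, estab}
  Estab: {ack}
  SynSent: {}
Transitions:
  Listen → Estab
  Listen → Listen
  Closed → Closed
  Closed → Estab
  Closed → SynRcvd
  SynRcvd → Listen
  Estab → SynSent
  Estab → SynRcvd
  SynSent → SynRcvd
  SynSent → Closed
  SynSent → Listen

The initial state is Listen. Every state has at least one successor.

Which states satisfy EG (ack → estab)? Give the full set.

States satisfying ack → estab: {Closed, SynRcvd, SynSent}.
States satisfying EG (ack → estab): {Closed, SynSent}.

{Closed, SynSent}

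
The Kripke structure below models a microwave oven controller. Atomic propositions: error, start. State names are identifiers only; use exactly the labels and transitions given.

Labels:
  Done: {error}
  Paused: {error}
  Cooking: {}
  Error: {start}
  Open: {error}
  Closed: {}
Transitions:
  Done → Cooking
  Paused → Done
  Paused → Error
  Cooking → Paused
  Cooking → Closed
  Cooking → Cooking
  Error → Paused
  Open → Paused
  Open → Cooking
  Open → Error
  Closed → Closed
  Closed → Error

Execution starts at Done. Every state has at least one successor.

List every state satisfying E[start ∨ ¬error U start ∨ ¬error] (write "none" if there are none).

States satisfying start ∨ ¬error: {Cooking, Error, Closed}.
States satisfying E[start ∨ ¬error U start ∨ ¬error]: {Cooking, Error, Closed}.

{Cooking, Error, Closed}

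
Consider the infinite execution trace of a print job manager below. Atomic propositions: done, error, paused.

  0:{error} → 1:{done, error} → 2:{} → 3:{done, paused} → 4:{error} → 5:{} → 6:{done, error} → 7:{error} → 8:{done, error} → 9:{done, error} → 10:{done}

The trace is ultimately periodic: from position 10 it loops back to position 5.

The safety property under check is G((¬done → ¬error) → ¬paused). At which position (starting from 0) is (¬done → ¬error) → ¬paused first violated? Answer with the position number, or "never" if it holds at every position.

3

Check (¬done → ¬error) → ¬paused at each position in order: 0 ✓, 1 ✓, 2 ✓.
At position 3 the labels are {done, paused}, so (¬done → ¬error) → ¬paused is false there. This is the first violation.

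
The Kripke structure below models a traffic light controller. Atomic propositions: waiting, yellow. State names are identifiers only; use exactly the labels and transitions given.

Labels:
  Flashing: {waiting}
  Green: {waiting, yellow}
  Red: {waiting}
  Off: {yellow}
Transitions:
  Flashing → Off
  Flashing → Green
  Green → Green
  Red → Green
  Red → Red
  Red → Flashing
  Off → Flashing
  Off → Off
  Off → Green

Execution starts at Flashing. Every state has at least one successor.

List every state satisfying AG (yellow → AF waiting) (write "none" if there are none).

States satisfying yellow → AF waiting: {Flashing, Green, Red}.
States satisfying AG (yellow → AF waiting): {Green}.

{Green}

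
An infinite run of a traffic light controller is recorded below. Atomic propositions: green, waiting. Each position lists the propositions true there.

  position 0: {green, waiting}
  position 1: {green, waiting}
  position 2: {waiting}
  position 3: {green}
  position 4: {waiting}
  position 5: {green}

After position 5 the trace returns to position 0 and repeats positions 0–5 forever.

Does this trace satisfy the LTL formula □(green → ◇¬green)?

green → ◇¬green holds at every position 0..5, and those are all positions ever visited, so □(green → ◇¬green) holds.
Positions where green holds: 0, 1, 3, 5.
Check ◇¬green at each: 0→ok, 1→ok, 3→ok, 5→ok.

Satisfied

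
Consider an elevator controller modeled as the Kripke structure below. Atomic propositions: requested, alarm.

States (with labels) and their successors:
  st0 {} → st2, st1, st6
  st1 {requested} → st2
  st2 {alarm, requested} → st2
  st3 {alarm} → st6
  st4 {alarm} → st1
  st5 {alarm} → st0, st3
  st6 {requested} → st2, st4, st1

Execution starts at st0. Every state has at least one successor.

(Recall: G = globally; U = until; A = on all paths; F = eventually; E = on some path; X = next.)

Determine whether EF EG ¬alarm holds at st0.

States satisfying EG ¬alarm: ∅.
States satisfying EF EG ¬alarm: ∅.
No suitable path/successor from st0 witnesses the formula.
st0 ∉ Sat(EF EG ¬alarm).

No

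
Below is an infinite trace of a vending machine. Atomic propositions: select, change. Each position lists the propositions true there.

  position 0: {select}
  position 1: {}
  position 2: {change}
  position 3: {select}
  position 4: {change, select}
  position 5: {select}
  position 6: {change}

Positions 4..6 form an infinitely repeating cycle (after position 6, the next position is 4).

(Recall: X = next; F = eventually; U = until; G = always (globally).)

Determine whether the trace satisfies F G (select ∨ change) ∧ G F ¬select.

G (select ∨ change) holds at position 2, which is reachable from 0, so F G (select ∨ change) holds.
F ¬select holds at every position 0..6, and those are all positions ever visited, so G F ¬select holds.
At position 0: F G (select ∨ change) is true; G F ¬select is true; so F G (select ∨ change) ∧ G F ¬select is true.

Holds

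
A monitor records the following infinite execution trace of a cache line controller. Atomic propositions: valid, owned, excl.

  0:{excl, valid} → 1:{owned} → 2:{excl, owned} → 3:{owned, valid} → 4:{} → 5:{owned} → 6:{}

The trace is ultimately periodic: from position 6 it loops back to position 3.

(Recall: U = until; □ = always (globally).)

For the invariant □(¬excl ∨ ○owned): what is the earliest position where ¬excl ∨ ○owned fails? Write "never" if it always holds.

¬excl ∨ ○owned holds at every position 0..6, and those are all the positions the trace ever visits, so the invariant □(¬excl ∨ ○owned) is never violated.

never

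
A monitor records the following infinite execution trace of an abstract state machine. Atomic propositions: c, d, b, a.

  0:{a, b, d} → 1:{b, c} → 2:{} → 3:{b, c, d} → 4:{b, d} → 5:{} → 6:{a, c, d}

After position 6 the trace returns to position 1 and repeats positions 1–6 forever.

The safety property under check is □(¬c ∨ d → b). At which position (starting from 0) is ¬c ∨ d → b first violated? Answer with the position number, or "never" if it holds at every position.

Check ¬c ∨ d → b at each position in order: 0 ✓, 1 ✓.
At position 2 the labels are {}, so ¬c ∨ d → b is false there. This is the first violation.

2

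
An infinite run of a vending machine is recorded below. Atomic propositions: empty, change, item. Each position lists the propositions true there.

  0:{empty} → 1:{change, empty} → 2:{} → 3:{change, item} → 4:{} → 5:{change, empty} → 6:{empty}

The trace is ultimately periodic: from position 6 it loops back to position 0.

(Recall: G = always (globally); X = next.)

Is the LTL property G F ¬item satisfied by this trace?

F ¬item holds at every position 0..6, and those are all positions ever visited, so G F ¬item holds.

Holds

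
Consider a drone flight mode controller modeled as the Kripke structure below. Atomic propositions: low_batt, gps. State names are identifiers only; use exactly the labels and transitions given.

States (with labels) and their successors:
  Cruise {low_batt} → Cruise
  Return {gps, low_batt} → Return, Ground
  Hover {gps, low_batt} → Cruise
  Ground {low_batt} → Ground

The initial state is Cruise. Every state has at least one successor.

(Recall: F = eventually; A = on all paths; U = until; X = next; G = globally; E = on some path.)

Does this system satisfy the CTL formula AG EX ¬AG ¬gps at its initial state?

States satisfying EX ¬AG ¬gps: {Return}.
States satisfying AG EX ¬AG ¬gps: ∅.
Cruise is reachable from Cruise and violates EX ¬AG ¬gps, so AG fails at Cruise.
Cruise ∉ Sat(AG EX ¬AG ¬gps).

No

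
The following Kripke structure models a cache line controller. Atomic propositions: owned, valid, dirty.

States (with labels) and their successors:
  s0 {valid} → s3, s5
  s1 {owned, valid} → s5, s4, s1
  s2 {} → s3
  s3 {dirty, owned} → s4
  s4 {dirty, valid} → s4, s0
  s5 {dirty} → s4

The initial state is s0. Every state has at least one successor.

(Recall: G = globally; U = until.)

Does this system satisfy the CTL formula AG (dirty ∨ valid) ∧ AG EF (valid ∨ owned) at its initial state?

States satisfying dirty ∨ valid: {s0, s1, s3, s4, s5}.
States satisfying AG (dirty ∨ valid): {s0, s1, s3, s4, s5}.
States satisfying EF (valid ∨ owned): {s0, s1, s2, s3, s4, s5}.
States satisfying AG EF (valid ∨ owned): {s0, s1, s2, s3, s4, s5}.
States satisfying AG (dirty ∨ valid) ∧ AG EF (valid ∨ owned): {s0, s1, s3, s4, s5}.
s0 ∈ Sat(AG (dirty ∨ valid) ∧ AG EF (valid ∨ owned)).

Yes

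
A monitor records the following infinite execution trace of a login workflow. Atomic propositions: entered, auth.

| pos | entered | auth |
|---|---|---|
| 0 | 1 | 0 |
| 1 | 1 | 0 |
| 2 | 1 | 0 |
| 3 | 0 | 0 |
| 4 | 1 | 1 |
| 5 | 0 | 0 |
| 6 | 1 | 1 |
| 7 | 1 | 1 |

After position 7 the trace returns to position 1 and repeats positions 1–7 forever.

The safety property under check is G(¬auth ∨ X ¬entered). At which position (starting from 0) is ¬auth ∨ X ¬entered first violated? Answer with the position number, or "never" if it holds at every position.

Check ¬auth ∨ X ¬entered at each position in order: 0 ✓, 1 ✓, 2 ✓, 3 ✓, 4 ✓, 5 ✓.
At position 6 the labels are {auth, entered} and the next position 7 has {auth, entered}, so ¬auth ∨ X ¬entered is false there. This is the first violation.

6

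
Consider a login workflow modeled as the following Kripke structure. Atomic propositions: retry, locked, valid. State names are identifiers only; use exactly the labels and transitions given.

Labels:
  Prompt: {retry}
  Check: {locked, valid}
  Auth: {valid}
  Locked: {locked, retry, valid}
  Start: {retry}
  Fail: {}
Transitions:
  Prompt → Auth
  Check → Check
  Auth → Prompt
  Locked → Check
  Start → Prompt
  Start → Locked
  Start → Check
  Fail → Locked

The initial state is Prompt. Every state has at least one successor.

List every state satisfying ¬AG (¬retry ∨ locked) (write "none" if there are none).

States satisfying ¬retry ∨ locked: {Check, Auth, Locked, Fail}.
States satisfying AG (¬retry ∨ locked): {Check, Locked, Fail}.
States satisfying ¬AG (¬retry ∨ locked): {Prompt, Auth, Start}.

{Prompt, Auth, Start}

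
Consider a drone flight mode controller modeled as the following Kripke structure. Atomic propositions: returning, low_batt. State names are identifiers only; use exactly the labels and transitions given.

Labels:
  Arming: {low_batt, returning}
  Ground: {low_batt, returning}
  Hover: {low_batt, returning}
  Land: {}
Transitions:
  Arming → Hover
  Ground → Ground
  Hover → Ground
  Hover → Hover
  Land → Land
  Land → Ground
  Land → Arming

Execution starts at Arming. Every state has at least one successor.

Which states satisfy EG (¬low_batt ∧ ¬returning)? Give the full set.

{Land}

States satisfying ¬low_batt ∧ ¬returning: {Land}.
States satisfying EG (¬low_batt ∧ ¬returning): {Land}.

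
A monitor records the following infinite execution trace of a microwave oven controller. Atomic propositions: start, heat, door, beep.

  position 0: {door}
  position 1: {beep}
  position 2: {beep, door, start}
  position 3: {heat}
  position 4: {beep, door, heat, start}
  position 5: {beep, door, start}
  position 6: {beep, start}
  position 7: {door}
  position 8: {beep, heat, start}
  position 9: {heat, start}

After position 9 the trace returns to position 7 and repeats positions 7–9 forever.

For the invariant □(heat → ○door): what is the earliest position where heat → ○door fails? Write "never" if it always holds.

Check heat → ○door at each position in order: 0 ✓, 1 ✓, 2 ✓, 3 ✓, 4 ✓, 5 ✓, 6 ✓, 7 ✓.
At position 8 the labels are {beep, heat, start} and the next position 9 has {heat, start}, so heat → ○door is false there. This is the first violation.

8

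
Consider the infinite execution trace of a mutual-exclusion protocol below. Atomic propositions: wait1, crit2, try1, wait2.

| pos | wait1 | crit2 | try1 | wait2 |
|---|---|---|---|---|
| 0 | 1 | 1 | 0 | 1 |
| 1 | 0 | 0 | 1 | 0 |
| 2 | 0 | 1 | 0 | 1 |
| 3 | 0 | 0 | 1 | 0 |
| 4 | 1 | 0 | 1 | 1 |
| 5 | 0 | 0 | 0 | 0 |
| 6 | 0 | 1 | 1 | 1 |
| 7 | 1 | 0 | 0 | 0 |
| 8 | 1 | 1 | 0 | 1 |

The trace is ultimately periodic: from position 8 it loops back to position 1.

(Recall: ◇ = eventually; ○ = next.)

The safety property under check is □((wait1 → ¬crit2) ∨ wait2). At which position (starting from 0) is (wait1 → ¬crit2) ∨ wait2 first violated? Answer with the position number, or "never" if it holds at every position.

never

(wait1 → ¬crit2) ∨ wait2 holds at every position 0..8, and those are all the positions the trace ever visits, so the invariant □((wait1 → ¬crit2) ∨ wait2) is never violated.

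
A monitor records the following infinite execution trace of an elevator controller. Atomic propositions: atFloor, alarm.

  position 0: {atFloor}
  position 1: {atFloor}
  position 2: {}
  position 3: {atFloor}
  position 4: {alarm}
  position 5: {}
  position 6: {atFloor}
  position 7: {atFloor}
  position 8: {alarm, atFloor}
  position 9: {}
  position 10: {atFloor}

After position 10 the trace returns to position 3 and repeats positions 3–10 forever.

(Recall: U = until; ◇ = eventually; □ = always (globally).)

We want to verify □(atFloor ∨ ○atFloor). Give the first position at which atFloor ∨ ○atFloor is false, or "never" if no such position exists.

4

Check atFloor ∨ ○atFloor at each position in order: 0 ✓, 1 ✓, 2 ✓, 3 ✓.
At position 4 the labels are {alarm} and the next position 5 has {}, so atFloor ∨ ○atFloor is false there. This is the first violation.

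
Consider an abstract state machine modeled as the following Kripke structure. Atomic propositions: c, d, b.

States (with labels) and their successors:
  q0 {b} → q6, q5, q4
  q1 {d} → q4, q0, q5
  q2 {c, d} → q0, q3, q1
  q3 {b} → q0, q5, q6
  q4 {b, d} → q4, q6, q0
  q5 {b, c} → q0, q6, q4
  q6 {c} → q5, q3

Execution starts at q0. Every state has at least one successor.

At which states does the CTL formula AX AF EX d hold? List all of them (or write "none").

{q1}

States satisfying AF EX d: {q0, q1, q2, q4, q5}.
States satisfying AX AF EX d: {q1}.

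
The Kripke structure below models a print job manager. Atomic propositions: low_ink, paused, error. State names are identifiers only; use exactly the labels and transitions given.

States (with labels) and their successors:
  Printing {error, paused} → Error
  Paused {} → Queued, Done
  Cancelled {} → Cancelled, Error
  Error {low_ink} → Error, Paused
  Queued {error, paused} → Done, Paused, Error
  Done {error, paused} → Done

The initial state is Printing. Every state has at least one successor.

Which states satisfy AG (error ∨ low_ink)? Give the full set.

States satisfying error ∨ low_ink: {Printing, Error, Queued, Done}.
States satisfying AG (error ∨ low_ink): {Done}.

{Done}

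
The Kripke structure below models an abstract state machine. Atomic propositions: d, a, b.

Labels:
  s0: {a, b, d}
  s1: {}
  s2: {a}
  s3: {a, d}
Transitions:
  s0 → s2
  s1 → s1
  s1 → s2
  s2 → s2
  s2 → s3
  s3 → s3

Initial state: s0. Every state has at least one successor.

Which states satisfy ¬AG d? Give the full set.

States satisfying d: {s0, s3}.
States satisfying AG d: {s3}.
States satisfying ¬AG d: {s0, s1, s2}.

{s0, s1, s2}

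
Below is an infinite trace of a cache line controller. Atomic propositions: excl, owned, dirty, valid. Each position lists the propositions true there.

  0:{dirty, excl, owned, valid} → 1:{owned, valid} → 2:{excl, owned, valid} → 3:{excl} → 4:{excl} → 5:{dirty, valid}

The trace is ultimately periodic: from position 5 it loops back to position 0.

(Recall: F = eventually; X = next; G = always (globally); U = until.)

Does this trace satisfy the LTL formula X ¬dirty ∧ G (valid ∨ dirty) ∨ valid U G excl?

Walking from position 0: at position 3, G excl has not yet held and valid fails, so valid U G excl is false.
At position 0: X ¬dirty ∧ G (valid ∨ dirty) is false; valid U G excl is false; so X ¬dirty ∧ G (valid ∨ dirty) ∨ valid U G excl is false.

Violated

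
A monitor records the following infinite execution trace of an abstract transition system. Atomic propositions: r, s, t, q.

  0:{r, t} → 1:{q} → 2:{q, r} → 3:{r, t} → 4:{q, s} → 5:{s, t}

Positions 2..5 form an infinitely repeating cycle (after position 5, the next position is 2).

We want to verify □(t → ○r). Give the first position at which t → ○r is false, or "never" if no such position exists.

At position 0 the labels are {r, t} and the next position 1 has {q}, so t → ○r is false there. This is the first violation.

0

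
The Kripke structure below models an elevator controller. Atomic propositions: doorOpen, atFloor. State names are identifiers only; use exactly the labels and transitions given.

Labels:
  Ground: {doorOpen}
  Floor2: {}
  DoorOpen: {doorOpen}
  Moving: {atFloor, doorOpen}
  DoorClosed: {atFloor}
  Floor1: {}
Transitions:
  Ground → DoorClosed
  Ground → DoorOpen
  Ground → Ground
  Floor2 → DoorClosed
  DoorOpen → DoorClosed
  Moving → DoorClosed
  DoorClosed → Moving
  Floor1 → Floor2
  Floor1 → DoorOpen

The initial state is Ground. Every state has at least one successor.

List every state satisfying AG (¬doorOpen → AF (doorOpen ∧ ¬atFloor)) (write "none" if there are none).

none

States satisfying ¬doorOpen → AF (doorOpen ∧ ¬atFloor): {Ground, DoorOpen, Moving}.
States satisfying AG (¬doorOpen → AF (doorOpen ∧ ¬atFloor)): ∅.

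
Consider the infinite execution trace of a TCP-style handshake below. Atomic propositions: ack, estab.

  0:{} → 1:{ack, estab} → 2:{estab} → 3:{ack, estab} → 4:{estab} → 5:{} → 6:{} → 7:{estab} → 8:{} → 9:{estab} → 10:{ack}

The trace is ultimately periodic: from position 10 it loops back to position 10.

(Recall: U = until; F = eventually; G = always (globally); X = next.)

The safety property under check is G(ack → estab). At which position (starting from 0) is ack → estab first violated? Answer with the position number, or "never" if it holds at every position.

Check ack → estab at each position in order: 0 ✓, 1 ✓, 2 ✓, 3 ✓, 4 ✓, 5 ✓, 6 ✓, 7 ✓, 8 ✓, 9 ✓.
At position 10 the labels are {ack}, so ack → estab is false there. This is the first violation.

10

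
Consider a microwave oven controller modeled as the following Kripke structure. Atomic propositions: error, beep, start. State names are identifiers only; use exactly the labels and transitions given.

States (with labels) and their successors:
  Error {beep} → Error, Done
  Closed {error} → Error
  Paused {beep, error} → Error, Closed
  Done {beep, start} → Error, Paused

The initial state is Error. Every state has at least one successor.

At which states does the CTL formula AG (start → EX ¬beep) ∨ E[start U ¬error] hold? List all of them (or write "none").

{Error, Done}

States satisfying start → EX ¬beep: {Error, Closed, Paused}.
States satisfying AG (start → EX ¬beep): ∅.
States satisfying start: {Done}.
States satisfying ¬error: {Error, Done}.
States satisfying E[start U ¬error]: {Error, Done}.
States satisfying AG (start → EX ¬beep) ∨ E[start U ¬error]: {Error, Done}.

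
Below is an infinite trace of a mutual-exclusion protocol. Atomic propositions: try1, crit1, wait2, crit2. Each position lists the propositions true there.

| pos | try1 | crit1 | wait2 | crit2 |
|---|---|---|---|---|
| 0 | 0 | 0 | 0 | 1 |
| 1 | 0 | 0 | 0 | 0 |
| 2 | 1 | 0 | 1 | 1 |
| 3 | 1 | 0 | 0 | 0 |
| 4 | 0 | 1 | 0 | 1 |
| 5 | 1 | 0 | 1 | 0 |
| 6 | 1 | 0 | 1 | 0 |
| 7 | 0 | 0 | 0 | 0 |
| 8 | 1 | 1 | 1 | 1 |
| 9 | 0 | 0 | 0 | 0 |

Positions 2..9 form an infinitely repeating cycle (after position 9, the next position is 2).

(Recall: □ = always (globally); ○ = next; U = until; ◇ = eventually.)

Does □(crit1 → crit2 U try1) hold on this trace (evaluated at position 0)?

Satisfied

crit1 → crit2 U try1 holds at every position 0..9, and those are all positions ever visited, so □(crit1 → crit2 U try1) holds.
Positions where crit1 holds: 4, 8.
Check crit2 U try1 at each: 4→ok, 8→ok.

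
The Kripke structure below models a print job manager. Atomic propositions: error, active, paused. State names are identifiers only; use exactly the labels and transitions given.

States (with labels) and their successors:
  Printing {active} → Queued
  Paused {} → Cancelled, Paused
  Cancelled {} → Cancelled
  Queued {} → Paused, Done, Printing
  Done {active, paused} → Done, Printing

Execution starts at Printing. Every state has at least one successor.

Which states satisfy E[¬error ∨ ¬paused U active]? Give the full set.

{Printing, Queued, Done}

States satisfying ¬error ∨ ¬paused: {Printing, Paused, Cancelled, Queued, Done}.
States satisfying active: {Printing, Done}.
States satisfying E[¬error ∨ ¬paused U active]: {Printing, Queued, Done}.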